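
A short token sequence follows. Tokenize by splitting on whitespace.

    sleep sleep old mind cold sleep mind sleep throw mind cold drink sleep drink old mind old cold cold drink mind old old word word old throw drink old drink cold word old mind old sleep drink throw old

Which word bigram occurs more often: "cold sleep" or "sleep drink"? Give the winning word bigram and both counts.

"sleep drink" (2 vs 1)

"cold sleep": 1 occurrence
"sleep drink": 2 occurrences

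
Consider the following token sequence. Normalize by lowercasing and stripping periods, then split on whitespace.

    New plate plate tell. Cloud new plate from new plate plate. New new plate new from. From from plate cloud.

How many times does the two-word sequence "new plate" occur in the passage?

4

Scanning the 19 overlapping bigram windows for "new plate":
  position 1–2: new plate
  position 6–7: new plate
  position 9–10: new plate
  position 13–14: new plate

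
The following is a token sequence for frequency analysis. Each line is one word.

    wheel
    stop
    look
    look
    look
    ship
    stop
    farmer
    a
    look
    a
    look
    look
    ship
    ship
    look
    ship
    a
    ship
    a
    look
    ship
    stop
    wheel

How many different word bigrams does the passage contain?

14

24 tokens → 23 bigram windows in total.
Repeated bigrams (each contributes count−1 duplicates):
  look ship: 4
  a look: 3
  look look: 3
  ship a: 2
  ship stop: 2
9 duplicate windows → 23 − 9 = 14 distinct.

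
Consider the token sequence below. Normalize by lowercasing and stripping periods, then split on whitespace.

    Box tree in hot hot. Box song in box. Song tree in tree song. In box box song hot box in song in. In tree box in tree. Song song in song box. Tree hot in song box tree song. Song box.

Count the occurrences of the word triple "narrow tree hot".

Scanning the 40 overlapping trigram windows for "narrow tree hot":
  (none found)

0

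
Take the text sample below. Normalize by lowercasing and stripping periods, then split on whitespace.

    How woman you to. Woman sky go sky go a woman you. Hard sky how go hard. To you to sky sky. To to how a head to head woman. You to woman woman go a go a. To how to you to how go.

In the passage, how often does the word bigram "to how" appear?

3

Scanning the 44 overlapping bigram windows for "to how":
  position 24–25: to how
  position 39–40: to how
  position 43–44: to how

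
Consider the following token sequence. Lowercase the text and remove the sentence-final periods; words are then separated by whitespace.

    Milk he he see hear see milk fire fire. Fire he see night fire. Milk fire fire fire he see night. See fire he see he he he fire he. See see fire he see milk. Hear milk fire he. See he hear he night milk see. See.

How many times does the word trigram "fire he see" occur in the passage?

Scanning the 46 overlapping trigram windows for "fire he see":
  position 10–12: fire he see
  position 18–20: fire he see
  position 23–25: fire he see
  position 29–31: fire he see
  position 33–35: fire he see
  position 39–41: fire he see

6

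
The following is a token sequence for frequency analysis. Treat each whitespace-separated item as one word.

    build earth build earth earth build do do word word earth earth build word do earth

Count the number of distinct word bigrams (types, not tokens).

11

16 tokens → 15 bigram windows in total.
Repeated bigrams (each contributes count−1 duplicates):
  earth build: 3
  build earth: 2
  earth earth: 2
4 duplicate windows → 15 − 4 = 11 distinct.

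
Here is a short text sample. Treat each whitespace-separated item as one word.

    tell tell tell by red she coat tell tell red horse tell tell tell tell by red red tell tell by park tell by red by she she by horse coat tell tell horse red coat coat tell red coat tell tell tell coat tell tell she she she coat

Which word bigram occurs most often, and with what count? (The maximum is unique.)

"tell tell", 11 times

Bigram frequencies (highest first):
  tell tell: 11
  coat tell: 5
  tell by: 4
  by red: 3
  she she: 3
  she coat: 2
  … (19 more, each ≤ 2)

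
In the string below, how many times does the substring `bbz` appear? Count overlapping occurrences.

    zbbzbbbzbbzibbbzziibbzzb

5

Sliding a length-3 window over the 24 characters (22 positions):
  position 2–4: bbz
  position 6–8: bbz
  position 9–11: bbz
  position 14–16: bbz
  position 20–22: bbz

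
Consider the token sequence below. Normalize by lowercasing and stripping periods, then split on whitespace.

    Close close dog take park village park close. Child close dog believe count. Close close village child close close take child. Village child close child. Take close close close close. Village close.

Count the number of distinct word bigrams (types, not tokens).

32 tokens → 31 bigram windows in total.
Repeated bigrams (each contributes count−1 duplicates):
  close close: 6
  child close: 3
  close child: 2
  close dog: 2
  close village: 2
  village child: 2
11 duplicate windows → 31 − 11 = 20 distinct.

20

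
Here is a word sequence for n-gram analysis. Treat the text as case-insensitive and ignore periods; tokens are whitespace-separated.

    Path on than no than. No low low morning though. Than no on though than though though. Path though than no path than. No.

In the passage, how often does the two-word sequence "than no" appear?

Scanning the 23 overlapping bigram windows for "than no":
  position 3–4: than no
  position 5–6: than no
  position 11–12: than no
  position 20–21: than no
  position 23–24: than no

5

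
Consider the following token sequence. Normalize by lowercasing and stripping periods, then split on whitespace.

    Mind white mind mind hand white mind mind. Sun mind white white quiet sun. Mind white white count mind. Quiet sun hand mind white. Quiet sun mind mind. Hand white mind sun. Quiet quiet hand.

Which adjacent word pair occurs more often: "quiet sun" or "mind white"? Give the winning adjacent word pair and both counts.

"mind white" (4 vs 3)

"quiet sun": 3 occurrences
"mind white": 4 occurrences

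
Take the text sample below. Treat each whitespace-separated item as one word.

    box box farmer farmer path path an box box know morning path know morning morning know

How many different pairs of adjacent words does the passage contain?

13

16 tokens → 15 bigram windows in total.
Repeated bigrams (each contributes count−1 duplicates):
  box box: 2
  know morning: 2
2 duplicate windows → 15 − 2 = 13 distinct.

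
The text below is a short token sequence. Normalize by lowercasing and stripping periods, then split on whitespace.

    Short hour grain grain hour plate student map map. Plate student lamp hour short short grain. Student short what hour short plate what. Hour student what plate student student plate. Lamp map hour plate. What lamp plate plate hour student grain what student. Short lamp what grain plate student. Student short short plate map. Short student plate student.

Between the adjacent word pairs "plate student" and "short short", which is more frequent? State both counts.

"plate student": 5 occurrences
"short short": 2 occurrences

"plate student" (5 vs 2)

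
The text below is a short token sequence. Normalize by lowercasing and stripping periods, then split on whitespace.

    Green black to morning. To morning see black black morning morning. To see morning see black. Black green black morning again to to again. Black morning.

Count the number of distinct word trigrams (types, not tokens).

26 tokens → 24 trigram windows in total.
Repeated trigrams (each contributes count−1 duplicates):
  morning see black: 2
  see black black: 2
2 duplicate windows → 24 − 2 = 22 distinct.

22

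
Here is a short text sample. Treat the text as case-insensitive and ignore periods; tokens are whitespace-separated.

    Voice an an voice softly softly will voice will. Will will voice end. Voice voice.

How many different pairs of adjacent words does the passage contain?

12

15 tokens → 14 bigram windows in total.
Repeated bigrams (each contributes count−1 duplicates):
  will voice: 2
  will will: 2
2 duplicate windows → 14 − 2 = 12 distinct.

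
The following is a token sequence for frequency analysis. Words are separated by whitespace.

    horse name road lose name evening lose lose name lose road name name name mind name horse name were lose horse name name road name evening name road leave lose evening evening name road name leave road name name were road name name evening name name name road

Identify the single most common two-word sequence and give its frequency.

"name name", 7 times

Bigram frequencies (highest first):
  name name: 7
  name road: 5
  road name: 5
  horse name: 3
  name evening: 3
  evening name: 3
  … (19 more, each ≤ 2)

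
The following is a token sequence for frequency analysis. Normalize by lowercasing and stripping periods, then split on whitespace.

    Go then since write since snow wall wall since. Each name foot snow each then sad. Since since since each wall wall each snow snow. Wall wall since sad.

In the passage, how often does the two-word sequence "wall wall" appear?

Scanning the 28 overlapping bigram windows for "wall wall":
  position 7–8: wall wall
  position 21–22: wall wall
  position 26–27: wall wall

3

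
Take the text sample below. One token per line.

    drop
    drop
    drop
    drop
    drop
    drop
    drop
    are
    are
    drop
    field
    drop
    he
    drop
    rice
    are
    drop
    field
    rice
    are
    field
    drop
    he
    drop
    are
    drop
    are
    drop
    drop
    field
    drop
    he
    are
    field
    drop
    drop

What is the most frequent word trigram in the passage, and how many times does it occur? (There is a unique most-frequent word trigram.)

"drop drop drop", 5 times

Trigram frequencies (highest first):
  drop drop drop: 5
  field drop he: 3
  are drop field: 2
  drop field drop: 2
  drop he drop: 2
  are field drop: 2
  … (17 more, each ≤ 2)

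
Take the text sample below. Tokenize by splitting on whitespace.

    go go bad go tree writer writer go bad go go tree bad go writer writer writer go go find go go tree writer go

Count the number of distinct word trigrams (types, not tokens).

25 tokens → 23 trigram windows in total.
Repeated trigrams (each contributes count−1 duplicates):
  go bad go: 2
  go go tree: 2
  go tree writer: 2
  writer writer go: 2
4 duplicate windows → 23 − 4 = 19 distinct.

19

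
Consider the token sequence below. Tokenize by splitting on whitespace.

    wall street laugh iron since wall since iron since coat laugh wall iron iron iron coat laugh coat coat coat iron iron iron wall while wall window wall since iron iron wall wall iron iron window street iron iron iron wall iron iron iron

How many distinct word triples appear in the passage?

34

44 tokens → 42 trigram windows in total.
Repeated trigrams (each contributes count−1 duplicates):
  iron iron iron: 4
  iron iron wall: 3
  wall iron iron: 3
  wall since iron: 2
8 duplicate windows → 42 − 8 = 34 distinct.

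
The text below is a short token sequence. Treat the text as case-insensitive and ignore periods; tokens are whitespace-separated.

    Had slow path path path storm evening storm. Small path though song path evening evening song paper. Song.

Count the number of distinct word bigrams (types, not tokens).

18 tokens → 17 bigram windows in total.
Repeated bigrams (each contributes count−1 duplicates):
  path path: 2
1 duplicate windows → 17 − 1 = 16 distinct.

16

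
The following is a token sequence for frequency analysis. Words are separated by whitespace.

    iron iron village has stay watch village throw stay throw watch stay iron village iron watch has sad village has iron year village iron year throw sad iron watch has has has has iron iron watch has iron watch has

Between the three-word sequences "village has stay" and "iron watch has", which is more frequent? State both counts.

"village has stay": 1 occurrence
"iron watch has": 4 occurrences

"iron watch has" (4 vs 1)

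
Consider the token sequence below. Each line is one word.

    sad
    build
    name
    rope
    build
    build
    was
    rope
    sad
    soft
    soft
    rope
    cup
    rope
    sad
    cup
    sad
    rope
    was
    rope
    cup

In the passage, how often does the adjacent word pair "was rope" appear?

2

Scanning the 20 overlapping bigram windows for "was rope":
  position 7–8: was rope
  position 19–20: was rope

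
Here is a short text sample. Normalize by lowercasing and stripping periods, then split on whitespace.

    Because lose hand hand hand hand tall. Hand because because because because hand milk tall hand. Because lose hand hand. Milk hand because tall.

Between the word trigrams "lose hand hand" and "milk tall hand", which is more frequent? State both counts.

"lose hand hand": 2 occurrences
"milk tall hand": 1 occurrence

"lose hand hand" (2 vs 1)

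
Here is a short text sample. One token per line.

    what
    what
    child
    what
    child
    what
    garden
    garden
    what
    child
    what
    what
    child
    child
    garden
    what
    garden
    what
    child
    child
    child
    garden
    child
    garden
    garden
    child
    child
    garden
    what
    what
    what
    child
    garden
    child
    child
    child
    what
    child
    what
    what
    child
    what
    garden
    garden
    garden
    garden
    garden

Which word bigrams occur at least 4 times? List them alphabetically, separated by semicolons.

Bigram counts meeting the condition (at least 4 times):
  child child: 6
  child garden: 5
  child what: 6
  garden garden: 6
  garden what: 4
  what child: 8
  what what: 5

child child; child garden; child what; garden garden; garden what; what child; what what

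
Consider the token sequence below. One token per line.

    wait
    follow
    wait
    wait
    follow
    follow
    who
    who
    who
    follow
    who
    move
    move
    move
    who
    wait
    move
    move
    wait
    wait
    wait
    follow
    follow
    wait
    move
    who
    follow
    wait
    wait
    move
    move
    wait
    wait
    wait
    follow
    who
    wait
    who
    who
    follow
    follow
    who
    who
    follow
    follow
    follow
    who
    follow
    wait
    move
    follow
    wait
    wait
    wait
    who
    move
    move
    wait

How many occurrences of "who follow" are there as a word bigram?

Scanning the 57 overlapping bigram windows for "who follow":
  position 9–10: who follow
  position 26–27: who follow
  position 39–40: who follow
  position 43–44: who follow
  position 47–48: who follow

5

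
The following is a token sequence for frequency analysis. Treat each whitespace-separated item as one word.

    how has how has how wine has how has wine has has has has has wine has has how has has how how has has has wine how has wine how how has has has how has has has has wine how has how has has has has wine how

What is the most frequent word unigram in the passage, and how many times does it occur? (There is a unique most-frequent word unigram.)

Unigram frequencies (highest first):
  has: 29
  how: 14
  wine: 7

"has", 29 times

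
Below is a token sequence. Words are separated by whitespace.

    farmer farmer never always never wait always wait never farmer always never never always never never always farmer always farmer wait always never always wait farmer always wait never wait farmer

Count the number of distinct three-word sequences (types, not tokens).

25

31 tokens → 29 trigram windows in total.
Repeated trigrams (each contributes count−1 duplicates):
  always never never: 2
  always wait never: 2
  never always never: 2
  never never always: 2
4 duplicate windows → 29 − 4 = 25 distinct.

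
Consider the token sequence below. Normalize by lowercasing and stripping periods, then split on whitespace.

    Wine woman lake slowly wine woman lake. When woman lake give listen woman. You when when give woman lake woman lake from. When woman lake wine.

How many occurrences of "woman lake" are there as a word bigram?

Scanning the 25 overlapping bigram windows for "woman lake":
  position 2–3: woman lake
  position 6–7: woman lake
  position 9–10: woman lake
  position 18–19: woman lake
  position 20–21: woman lake
  position 24–25: woman lake

6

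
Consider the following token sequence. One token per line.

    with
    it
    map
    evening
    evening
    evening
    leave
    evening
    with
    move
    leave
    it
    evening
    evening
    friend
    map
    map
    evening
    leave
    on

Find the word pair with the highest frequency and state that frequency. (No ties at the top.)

Bigram frequencies (highest first):
  evening evening: 3
  map evening: 2
  evening leave: 2
  with it: 1
  it map: 1
  leave evening: 1
  … (9 more, each ≤ 1)

"evening evening", 3 times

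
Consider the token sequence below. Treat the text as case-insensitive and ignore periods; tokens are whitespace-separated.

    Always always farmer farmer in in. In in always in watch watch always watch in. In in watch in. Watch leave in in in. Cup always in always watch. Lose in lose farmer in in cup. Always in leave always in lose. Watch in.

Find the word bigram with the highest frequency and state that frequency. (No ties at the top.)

"in in", 8 times

Bigram frequencies (highest first):
  in in: 8
  always in: 4
  in watch: 3
  watch in: 3
  farmer in: 2
  in always: 2
  … (17 more, each ≤ 2)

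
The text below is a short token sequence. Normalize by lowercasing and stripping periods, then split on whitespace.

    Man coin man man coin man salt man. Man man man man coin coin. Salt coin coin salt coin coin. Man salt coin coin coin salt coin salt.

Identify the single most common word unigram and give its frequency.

Unigram frequencies (highest first):
  coin: 12
  man: 10
  salt: 6

"coin", 12 times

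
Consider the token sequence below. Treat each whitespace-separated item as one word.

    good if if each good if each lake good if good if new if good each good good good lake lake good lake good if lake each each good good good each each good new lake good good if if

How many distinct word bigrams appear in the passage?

18

40 tokens → 39 bigram windows in total.
Repeated bigrams (each contributes count−1 duplicates):
  good if: 6
  good good: 5
  each good: 4
  lake good: 4
  each each: 2
  good each: 2
  good lake: 2
  if each: 2
  … (2 more repeated)
21 duplicate windows → 39 − 21 = 18 distinct.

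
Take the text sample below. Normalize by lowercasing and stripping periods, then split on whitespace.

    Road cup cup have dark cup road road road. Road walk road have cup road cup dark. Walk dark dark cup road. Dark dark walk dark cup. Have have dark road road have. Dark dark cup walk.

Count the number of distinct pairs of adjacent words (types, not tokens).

37 tokens → 36 bigram windows in total.
Repeated bigrams (each contributes count−1 duplicates):
  dark cup: 4
  road road: 4
  cup road: 3
  dark dark: 3
  have dark: 3
  cup have: 2
  dark walk: 2
  road cup: 2
  … (2 more repeated)
17 duplicate windows → 36 − 17 = 19 distinct.

19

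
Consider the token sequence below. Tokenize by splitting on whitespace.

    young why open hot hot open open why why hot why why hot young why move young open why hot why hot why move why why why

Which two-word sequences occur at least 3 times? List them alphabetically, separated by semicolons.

hot why; why hot; why why

Bigram counts meeting the condition (at least 3 times):
  hot why: 3
  why hot: 4
  why why: 4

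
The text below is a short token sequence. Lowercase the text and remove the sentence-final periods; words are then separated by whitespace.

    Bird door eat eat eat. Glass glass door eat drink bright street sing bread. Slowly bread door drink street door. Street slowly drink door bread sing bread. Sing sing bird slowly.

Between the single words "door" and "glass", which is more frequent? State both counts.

"door": 5 occurrences
"glass": 2 occurrences

"door" (5 vs 2)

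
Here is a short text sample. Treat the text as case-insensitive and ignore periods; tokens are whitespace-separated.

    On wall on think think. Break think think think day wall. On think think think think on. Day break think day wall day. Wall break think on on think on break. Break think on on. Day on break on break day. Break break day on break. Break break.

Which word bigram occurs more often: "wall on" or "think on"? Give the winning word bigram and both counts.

"think on" (4 vs 2)

"wall on": 2 occurrences
"think on": 4 occurrences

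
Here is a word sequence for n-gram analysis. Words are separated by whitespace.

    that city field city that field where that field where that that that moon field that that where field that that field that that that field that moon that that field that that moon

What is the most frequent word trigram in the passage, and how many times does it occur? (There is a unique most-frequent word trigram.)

Trigram frequencies (highest first):
  field that that: 4
  that that field: 3
  that field that: 3
  that field where: 2
  field where that: 2
  that that that: 2
  … (15 more, each ≤ 2)

"field that that", 4 times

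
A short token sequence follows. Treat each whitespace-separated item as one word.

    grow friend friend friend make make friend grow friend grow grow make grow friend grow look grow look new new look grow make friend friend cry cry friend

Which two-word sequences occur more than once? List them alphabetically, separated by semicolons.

Bigram counts meeting the condition (more than once):
  friend friend: 3
  friend grow: 3
  grow friend: 3
  grow look: 2
  grow make: 2
  look grow: 2
  make friend: 2

friend friend; friend grow; grow friend; grow look; grow make; look grow; make friend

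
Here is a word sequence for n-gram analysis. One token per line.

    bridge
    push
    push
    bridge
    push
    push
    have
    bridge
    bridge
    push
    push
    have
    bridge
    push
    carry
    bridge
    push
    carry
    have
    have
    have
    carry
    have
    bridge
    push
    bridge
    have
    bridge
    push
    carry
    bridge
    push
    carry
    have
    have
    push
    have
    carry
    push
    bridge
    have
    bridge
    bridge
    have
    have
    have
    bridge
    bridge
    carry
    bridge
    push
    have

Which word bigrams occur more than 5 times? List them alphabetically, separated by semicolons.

bridge push; have bridge

Bigram counts meeting the condition (more than 5 times):
  bridge push: 9
  have bridge: 6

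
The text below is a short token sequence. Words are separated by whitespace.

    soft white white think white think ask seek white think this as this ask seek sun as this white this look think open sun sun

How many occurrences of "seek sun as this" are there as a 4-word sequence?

1

Scanning the 22 overlapping 4-gram windows for "seek sun as this":
  position 15–18: seek sun as this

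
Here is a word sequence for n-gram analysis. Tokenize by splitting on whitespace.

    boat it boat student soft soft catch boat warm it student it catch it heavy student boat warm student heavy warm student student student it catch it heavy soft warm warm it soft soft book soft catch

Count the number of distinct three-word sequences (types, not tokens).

37 tokens → 35 trigram windows in total.
Repeated trigrams (each contributes count−1 duplicates):
  catch it heavy: 2
  it catch it: 2
  student it catch: 2
3 duplicate windows → 35 − 3 = 32 distinct.

32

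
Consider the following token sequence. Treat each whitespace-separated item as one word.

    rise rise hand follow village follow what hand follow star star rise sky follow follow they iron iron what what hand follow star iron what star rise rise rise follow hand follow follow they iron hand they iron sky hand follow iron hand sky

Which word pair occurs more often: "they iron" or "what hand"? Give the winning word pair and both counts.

"they iron" (3 vs 2)

"they iron": 3 occurrences
"what hand": 2 occurrences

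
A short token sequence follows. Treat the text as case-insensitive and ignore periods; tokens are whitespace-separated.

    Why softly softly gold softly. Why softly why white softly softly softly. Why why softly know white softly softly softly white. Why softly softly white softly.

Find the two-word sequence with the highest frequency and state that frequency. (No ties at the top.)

"softly softly", 6 times

Bigram frequencies (highest first):
  softly softly: 6
  why softly: 4
  softly why: 3
  white softly: 3
  softly white: 2
  softly gold: 1
  … (6 more, each ≤ 1)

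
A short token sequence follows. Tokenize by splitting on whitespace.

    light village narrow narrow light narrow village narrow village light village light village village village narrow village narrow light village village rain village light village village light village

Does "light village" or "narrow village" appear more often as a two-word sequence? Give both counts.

"light village" (6 vs 3)

"light village": 6 occurrences
"narrow village": 3 occurrences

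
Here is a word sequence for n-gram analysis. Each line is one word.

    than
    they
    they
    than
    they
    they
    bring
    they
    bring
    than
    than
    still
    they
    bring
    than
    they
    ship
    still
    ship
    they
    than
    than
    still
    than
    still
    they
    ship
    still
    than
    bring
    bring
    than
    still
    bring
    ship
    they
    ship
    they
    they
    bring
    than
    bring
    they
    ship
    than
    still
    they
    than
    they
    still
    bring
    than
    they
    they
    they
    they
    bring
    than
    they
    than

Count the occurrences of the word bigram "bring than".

6

Scanning the 59 overlapping bigram windows for "bring than":
  position 9–10: bring than
  position 14–15: bring than
  position 31–32: bring than
  position 40–41: bring than
  position 51–52: bring than
  position 57–58: bring than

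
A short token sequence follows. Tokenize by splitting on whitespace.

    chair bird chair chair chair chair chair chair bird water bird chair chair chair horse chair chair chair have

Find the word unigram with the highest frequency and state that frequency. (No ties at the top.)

Unigram frequencies (highest first):
  chair: 13
  bird: 3
  water: 1
  horse: 1
  have: 1

"chair", 13 times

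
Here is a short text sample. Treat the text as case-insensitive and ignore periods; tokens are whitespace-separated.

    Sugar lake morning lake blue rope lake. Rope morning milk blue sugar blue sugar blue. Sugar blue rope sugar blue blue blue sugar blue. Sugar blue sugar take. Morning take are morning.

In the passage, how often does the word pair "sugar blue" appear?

6

Scanning the 31 overlapping bigram windows for "sugar blue":
  position 12–13: sugar blue
  position 14–15: sugar blue
  position 16–17: sugar blue
  position 19–20: sugar blue
  position 23–24: sugar blue
  position 25–26: sugar blue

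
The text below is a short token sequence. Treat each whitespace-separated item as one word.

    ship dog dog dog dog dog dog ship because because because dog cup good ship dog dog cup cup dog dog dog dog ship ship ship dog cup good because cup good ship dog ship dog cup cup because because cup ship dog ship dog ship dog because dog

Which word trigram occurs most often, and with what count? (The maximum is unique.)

Trigram frequencies (highest first):
  dog dog dog: 6
  ship dog ship: 3
  dog ship dog: 3
  ship dog dog: 2
  dog dog ship: 2
  dog cup good: 2
  … (25 more, each ≤ 2)

"dog dog dog", 6 times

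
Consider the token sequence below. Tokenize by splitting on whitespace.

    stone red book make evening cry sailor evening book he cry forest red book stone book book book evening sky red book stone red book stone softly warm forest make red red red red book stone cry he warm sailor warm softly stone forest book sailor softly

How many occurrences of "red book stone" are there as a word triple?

4

Scanning the 45 overlapping trigram windows for "red book stone":
  position 13–15: red book stone
  position 21–23: red book stone
  position 24–26: red book stone
  position 34–36: red book stone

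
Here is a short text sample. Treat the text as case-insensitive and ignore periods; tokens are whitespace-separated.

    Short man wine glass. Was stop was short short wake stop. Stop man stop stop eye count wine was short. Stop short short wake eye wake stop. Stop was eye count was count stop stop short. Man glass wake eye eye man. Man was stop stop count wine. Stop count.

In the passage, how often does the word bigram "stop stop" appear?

Scanning the 49 overlapping bigram windows for "stop stop":
  position 11–12: stop stop
  position 14–15: stop stop
  position 27–28: stop stop
  position 34–35: stop stop
  position 45–46: stop stop

5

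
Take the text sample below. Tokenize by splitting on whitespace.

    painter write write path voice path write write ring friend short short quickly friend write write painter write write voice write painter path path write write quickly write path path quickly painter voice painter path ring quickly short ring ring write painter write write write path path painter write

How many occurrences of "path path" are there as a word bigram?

Scanning the 48 overlapping bigram windows for "path path":
  position 23–24: path path
  position 29–30: path path
  position 46–47: path path

3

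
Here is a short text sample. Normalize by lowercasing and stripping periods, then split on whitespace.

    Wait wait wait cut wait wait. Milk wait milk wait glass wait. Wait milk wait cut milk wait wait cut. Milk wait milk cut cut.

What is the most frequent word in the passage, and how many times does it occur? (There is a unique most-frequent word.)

"wait", 13 times

Unigram frequencies (highest first):
  wait: 13
  milk: 6
  cut: 5
  glass: 1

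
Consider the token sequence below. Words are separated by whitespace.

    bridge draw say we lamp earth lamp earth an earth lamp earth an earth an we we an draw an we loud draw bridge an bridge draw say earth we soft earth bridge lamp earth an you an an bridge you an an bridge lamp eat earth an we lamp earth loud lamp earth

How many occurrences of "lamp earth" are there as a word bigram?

Scanning the 53 overlapping bigram windows for "lamp earth":
  position 5–6: lamp earth
  position 7–8: lamp earth
  position 11–12: lamp earth
  position 34–35: lamp earth
  position 50–51: lamp earth
  position 53–54: lamp earth

6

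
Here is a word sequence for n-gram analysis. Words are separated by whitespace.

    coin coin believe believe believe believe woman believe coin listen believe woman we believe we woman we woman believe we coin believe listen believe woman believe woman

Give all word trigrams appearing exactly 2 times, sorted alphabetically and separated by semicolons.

believe believe believe; believe woman believe; listen believe woman

Trigram counts meeting the condition (exactly 2 times):
  believe believe believe: 2
  believe woman believe: 2
  listen believe woman: 2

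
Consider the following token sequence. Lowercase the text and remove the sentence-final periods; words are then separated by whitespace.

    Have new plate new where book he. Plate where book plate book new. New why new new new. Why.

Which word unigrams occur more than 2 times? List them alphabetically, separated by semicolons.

book; new; plate

Unigram counts meeting the condition (more than 2 times):
  book: 3
  new: 7
  plate: 3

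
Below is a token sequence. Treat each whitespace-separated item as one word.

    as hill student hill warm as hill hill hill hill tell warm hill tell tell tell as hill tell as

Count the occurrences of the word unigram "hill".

8

Scanning the 20 tokens for "hill":
  position 2: hill
  position 4: hill
  position 7: hill
  position 8: hill
  position 9: hill
  position 10: hill
  position 13: hill
  position 18: hill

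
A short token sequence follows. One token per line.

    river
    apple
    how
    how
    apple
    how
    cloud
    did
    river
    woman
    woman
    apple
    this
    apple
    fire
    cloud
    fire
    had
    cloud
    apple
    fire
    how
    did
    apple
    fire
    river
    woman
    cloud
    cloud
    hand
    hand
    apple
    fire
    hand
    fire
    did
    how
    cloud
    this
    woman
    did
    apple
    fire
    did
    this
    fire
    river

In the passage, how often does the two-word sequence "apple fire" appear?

5

Scanning the 46 overlapping bigram windows for "apple fire":
  position 14–15: apple fire
  position 20–21: apple fire
  position 24–25: apple fire
  position 32–33: apple fire
  position 42–43: apple fire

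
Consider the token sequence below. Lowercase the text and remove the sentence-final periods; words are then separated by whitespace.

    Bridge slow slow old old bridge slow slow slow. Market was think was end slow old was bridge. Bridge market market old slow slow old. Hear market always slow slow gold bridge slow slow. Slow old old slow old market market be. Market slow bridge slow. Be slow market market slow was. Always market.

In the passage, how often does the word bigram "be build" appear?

0

Scanning the 53 overlapping bigram windows for "be build":
  (none found)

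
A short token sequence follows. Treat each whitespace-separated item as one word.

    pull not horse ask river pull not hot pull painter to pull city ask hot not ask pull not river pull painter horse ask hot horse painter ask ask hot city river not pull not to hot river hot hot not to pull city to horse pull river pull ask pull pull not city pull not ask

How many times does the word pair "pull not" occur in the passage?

Scanning the 56 overlapping bigram windows for "pull not":
  position 1–2: pull not
  position 6–7: pull not
  position 18–19: pull not
  position 34–35: pull not
  position 52–53: pull not
  position 55–56: pull not

6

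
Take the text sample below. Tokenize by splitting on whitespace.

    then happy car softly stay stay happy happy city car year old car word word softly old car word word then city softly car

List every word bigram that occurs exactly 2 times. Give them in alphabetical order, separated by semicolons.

Bigram counts meeting the condition (exactly 2 times):
  car word: 2
  old car: 2
  word word: 2

car word; old car; word word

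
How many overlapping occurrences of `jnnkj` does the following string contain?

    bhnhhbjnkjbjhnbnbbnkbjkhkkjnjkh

Sliding a length-5 window over the 31 characters (27 positions):
  (no match at any position)

0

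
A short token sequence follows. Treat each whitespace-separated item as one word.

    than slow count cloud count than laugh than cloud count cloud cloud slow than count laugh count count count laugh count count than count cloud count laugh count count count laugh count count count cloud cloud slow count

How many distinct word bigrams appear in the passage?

15

38 tokens → 37 bigram windows in total.
Repeated bigrams (each contributes count−1 duplicates):
  count count: 7
  count cloud: 4
  count laugh: 4
  laugh count: 4
  cloud count: 3
  cloud cloud: 2
  cloud slow: 2
  count than: 2
  … (2 more repeated)
22 duplicate windows → 37 − 22 = 15 distinct.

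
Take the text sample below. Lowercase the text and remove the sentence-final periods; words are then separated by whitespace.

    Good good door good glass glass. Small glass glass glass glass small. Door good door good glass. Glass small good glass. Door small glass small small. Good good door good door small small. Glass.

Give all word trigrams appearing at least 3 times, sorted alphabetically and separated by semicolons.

Trigram counts meeting the condition (at least 3 times):
  glass glass small: 3
  good door good: 3

glass glass small; good door good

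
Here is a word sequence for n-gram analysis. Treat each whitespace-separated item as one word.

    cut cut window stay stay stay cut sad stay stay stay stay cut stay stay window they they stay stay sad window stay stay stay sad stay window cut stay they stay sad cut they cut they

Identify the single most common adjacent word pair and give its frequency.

"stay stay", 9 times

Bigram frequencies (highest first):
  stay stay: 9
  stay sad: 3
  window stay: 2
  stay cut: 2
  sad stay: 2
  cut stay: 2
  … (13 more, each ≤ 2)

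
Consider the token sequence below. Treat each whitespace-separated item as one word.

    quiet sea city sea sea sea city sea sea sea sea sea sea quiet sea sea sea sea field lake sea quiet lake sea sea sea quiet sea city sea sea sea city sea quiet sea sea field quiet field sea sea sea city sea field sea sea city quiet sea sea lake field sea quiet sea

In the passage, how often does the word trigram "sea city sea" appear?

5

Scanning the 55 overlapping trigram windows for "sea city sea":
  position 2–4: sea city sea
  position 6–8: sea city sea
  position 28–30: sea city sea
  position 32–34: sea city sea
  position 43–45: sea city sea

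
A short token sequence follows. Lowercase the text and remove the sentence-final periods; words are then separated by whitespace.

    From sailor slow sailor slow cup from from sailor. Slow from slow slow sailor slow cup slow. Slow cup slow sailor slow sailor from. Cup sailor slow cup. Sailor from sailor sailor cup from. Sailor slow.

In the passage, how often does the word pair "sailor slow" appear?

7

Scanning the 35 overlapping bigram windows for "sailor slow":
  position 2–3: sailor slow
  position 4–5: sailor slow
  position 9–10: sailor slow
  position 14–15: sailor slow
  position 21–22: sailor slow
  position 26–27: sailor slow
  position 35–36: sailor slow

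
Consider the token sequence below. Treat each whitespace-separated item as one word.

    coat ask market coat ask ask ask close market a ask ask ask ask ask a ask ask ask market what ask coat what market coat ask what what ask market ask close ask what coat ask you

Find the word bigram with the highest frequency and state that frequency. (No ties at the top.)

"ask ask", 8 times

Bigram frequencies (highest first):
  ask ask: 8
  coat ask: 4
  ask market: 3
  market coat: 2
  ask close: 2
  a ask: 2
  … (14 more, each ≤ 2)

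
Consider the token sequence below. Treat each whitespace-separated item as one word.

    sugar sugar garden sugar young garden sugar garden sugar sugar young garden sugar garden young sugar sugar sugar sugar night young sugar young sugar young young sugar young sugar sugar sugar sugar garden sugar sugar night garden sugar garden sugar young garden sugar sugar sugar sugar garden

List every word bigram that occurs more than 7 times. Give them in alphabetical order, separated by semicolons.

Bigram counts meeting the condition (more than 7 times):
  garden sugar: 8
  sugar sugar: 12

garden sugar; sugar sugar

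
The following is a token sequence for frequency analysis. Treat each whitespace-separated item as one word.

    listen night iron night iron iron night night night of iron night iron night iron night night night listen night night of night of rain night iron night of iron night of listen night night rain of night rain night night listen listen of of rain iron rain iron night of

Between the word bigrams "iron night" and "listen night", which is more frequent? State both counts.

"iron night": 8 occurrences
"listen night": 3 occurrences

"iron night" (8 vs 3)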